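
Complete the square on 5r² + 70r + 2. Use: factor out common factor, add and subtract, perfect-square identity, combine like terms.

5(r + 7)² - 243

5r² + 70r + 2
= 5(r² + 14r) + 2    [factor out 5 from the r-terms]
= 5(r² + 14r + 49 - 49) + 2    [add and subtract 49 inside the bracket]
= 5(r + 7)² - 245 + 2    [perfect-square identity]
= 5(r + 7)² - 243    [combine constants]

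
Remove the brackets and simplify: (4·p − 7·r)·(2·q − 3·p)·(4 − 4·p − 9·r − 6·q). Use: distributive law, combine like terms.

(4·p − 7·r)·(2·q − 3·p)·(4 − 4·p − 9·r − 6·q)
= (8·p·q − 12·p^2 − 14·q·r + 21·p·r)·(4 − 4·p − 9·r − 6·q)    [distributive law]
= 32·p·q − 32·p^2·q − 72·p·q·r − 48·p·q^2 − 48·p^2 + 48·p^3 + 108·p^2·r + 72·p^2·q − 56·q·r + 56·p·q·r + 126·q·r^2 + 84·q^2·r + 84·p·r − 84·p^2·r − 189·p·r^2 − 126·p·q·r    [distributive law]
= 32·p·q + 40·p^2·q − 142·p·q·r − 48·p·q^2 − 48·p^2 + 48·p^3 + 24·p^2·r − 56·q·r + 126·q·r^2 + 84·q^2·r + 84·p·r − 189·p·r^2    [combine like terms]

32·p·q + 40·p^2·q − 142·p·q·r − 48·p·q^2 − 48·p^2 + 48·p^3 + 24·p^2·r − 56·q·r + 126·q·r^2 + 84·q^2·r + 84·p·r − 189·p·r^2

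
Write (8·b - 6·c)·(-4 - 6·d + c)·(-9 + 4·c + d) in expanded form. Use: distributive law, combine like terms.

(8·b - 6·c)·(-4 - 6·d + c)·(-9 + 4·c + d)
= (-32·b - 48·b·d + 8·b·c + 24·c + 36·c·d - 6·c²)·(-9 + 4·c + d)    [distributive law]
= 288·b - 128·b·c - 32·b·d + 432·b·d - 192·b·c·d - 48·b·d² - 72·b·c + 32·b·c² + 8·b·c·d - 216·c + 96·c² + 24·c·d - 324·c·d + 144·c²·d + 36·c·d² + 54·c² - 24·c³ - 6·c²·d    [distributive law]
= 288·b - 200·b·c + 400·b·d - 184·b·c·d - 48·b·d² + 32·b·c² - 216·c + 150·c² - 300·c·d + 138·c²·d + 36·c·d² - 24·c³    [combine like terms]

288·b - 200·b·c + 400·b·d - 184·b·c·d - 48·b·d² + 32·b·c² - 216·c + 150·c² - 300·c·d + 138·c²·d + 36·c·d² - 24·c³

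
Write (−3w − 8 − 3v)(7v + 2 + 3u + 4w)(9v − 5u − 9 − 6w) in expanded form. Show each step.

−171v^2w + 138uvw + 327vw + 90vw^2 + 415uw + 438w + 336w^2 + 45u^2w + 114uw^2 + 72w^3 − 369v^2 + 175uv + 414v + 296u + 144 + 120u^2 − 189v^3 + 24uv^2 + 45u^2v

(−3w − 8 − 3v)(7v + 2 + 3u + 4w)(9v − 5u − 9 − 6w)
= (−21vw − 6w − 9uw − 12w^2 − 56v − 16 − 24u − 32w − 21v^2 − 6v − 9uv − 12vw)(9v − 5u − 9 − 6w)    [distributive law]
= (−33vw − 38w − 9uw − 12w^2 − 62v − 16 − 24u − 21v^2 − 9uv)(9v − 5u − 9 − 6w)    [combine like terms]
= −297v^2w + 165uvw + 297vw + 198vw^2 − 342vw + 190uw + 342w + 228w^2 − 81uvw + 45u^2w + 81uw + 54uw^2 − 108vw^2 + 60uw^2 + 108w^2 + 72w^3 − 558v^2 + 310uv + 558v + 372vw − 144v + 80u + 144 + 96w − 216uv + 120u^2 + 216u + 144uw − 189v^3 + 105uv^2 + 189v^2 + 126v^2w − 81uv^2 + 45u^2v + 81uv + 54uvw    [distributive law]
= −171v^2w + 138uvw + 327vw + 90vw^2 + 415uw + 438w + 336w^2 + 45u^2w + 114uw^2 + 72w^3 − 369v^2 + 175uv + 414v + 296u + 144 + 120u^2 − 189v^3 + 24uv^2 + 45u^2v    [combine like terms]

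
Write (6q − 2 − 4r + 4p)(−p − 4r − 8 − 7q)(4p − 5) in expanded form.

−136p^2q + 34pq + 16pqr − 20qr + 170q − 168pq^2 + 210q^2 − 100p^2 + 214p + 220pr − 200r − 80 − 48p^2r + 64pr^2 − 80r^2 − 16p^3

(6q − 2 − 4r + 4p)(−p − 4r − 8 − 7q)(4p − 5)
= (−6pq − 24qr − 48q − 42q^2 + 2p + 8r + 16 + 14q + 4pr + 16r^2 + 32r + 28qr − 4p^2 − 16pr − 32p − 28pq)(4p − 5)    [distributive law]
= (−34pq + 4qr − 34q − 42q^2 − 30p + 40r + 16 − 12pr + 16r^2 − 4p^2)(4p − 5)    [combine like terms]
= −136p^2q + 170pq + 16pqr − 20qr − 136pq + 170q − 168pq^2 + 210q^2 − 120p^2 + 150p + 160pr − 200r + 64p − 80 − 48p^2r + 60pr + 64pr^2 − 80r^2 − 16p^3 + 20p^2    [distributive law]
= −136p^2q + 34pq + 16pqr − 20qr + 170q − 168pq^2 + 210q^2 − 100p^2 + 214p + 220pr − 200r − 80 − 48p^2r + 64pr^2 − 80r^2 − 16p^3    [combine like terms]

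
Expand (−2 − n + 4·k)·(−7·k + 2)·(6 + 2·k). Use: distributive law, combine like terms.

124·k − 124·k^2 − 24 + 38·k·n + 14·k^2·n − 12·n − 56·k^3

(−2 − n + 4·k)·(−7·k + 2)·(6 + 2·k)
= (14·k − 4 + 7·k·n − 2·n − 28·k^2 + 8·k)·(6 + 2·k)    [distributive law]
= (22·k − 4 + 7·k·n − 2·n − 28·k^2)·(6 + 2·k)    [combine like terms]
= 132·k + 44·k^2 − 24 − 8·k + 42·k·n + 14·k^2·n − 12·n − 4·k·n − 168·k^2 − 56·k^3    [distributive law]
= 124·k − 124·k^2 − 24 + 38·k·n + 14·k^2·n − 12·n − 56·k^3    [combine like terms]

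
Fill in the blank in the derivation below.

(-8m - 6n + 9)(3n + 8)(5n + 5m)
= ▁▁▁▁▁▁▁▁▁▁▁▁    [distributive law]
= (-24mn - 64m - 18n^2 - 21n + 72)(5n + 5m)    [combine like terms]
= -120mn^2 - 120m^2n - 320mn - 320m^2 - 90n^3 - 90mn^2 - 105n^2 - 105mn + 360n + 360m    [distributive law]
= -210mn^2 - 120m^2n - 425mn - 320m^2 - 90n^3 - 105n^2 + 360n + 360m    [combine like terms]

Applying distributive law to the line above:

(-24mn - 64m - 18n^2 - 48n + 27n + 72)(5n + 5m)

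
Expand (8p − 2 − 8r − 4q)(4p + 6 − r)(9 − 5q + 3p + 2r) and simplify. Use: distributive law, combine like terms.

408p^2 − 208p^2q + 96p^3 − 56p^2r + 324p − 416pq − 418pr + 180pqr − 56pr^2 − 108 − 156q − 438r + 218qr − 20r^2 − 32qr^2 + 16r^3 + 80pq^2 + 120q^2 − 20q^2r

(8p − 2 − 8r − 4q)(4p + 6 − r)(9 − 5q + 3p + 2r)
= (32p^2 + 48p − 8pr − 8p − 12 + 2r − 32pr − 48r + 8r^2 − 16pq − 24q + 4qr)(9 − 5q + 3p + 2r)    [distributive law]
= (32p^2 + 40p − 40pr − 12 − 46r + 8r^2 − 16pq − 24q + 4qr)(9 − 5q + 3p + 2r)    [combine like terms]
= 288p^2 − 160p^2q + 96p^3 + 64p^2r + 360p − 200pq + 120p^2 + 80pr − 360pr + 200pqr − 120p^2r − 80pr^2 − 108 + 60q − 36p − 24r − 414r + 230qr − 138pr − 92r^2 + 72r^2 − 40qr^2 + 24pr^2 + 16r^3 − 144pq + 80pq^2 − 48p^2q − 32pqr − 216q + 120q^2 − 72pq − 48qr + 36qr − 20q^2r + 12pqr + 8qr^2    [distributive law]
= 408p^2 − 208p^2q + 96p^3 − 56p^2r + 324p − 416pq − 418pr + 180pqr − 56pr^2 − 108 − 156q − 438r + 218qr − 20r^2 − 32qr^2 + 16r^3 + 80pq^2 + 120q^2 − 20q^2r    [combine like terms]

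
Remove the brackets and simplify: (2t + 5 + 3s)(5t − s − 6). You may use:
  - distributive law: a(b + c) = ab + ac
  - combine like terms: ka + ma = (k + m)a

(2t + 5 + 3s)(5t − s − 6)
= 10t^2 − 2st − 12t + 25t − 5s − 30 + 15st − 3s^2 − 18s    [distributive law]
= 10t^2 + 13st + 13t − 23s − 30 − 3s^2    [combine like terms]

10t^2 + 13st + 13t − 23s − 30 − 3s^2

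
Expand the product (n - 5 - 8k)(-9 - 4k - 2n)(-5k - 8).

-101kn - 8n - 60k^2n + 10kn^2 + 16n^2 - 961k - 360 - 716k^2 - 160k^3

(n - 5 - 8k)(-9 - 4k - 2n)(-5k - 8)
= (-9n - 4kn - 2n^2 + 45 + 20k + 10n + 72k + 32k^2 + 16kn)(-5k - 8)    [distributive law]
= (n + 12kn - 2n^2 + 45 + 92k + 32k^2)(-5k - 8)    [combine like terms]
= -5kn - 8n - 60k^2n - 96kn + 10kn^2 + 16n^2 - 225k - 360 - 460k^2 - 736k - 160k^3 - 256k^2    [distributive law]
= -101kn - 8n - 60k^2n + 10kn^2 + 16n^2 - 961k - 360 - 716k^2 - 160k^3    [combine like terms]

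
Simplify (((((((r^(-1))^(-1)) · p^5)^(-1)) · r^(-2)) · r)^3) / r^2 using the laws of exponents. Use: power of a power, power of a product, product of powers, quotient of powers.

(((((((r^(-1))^(-1)) · p^5)^(-1)) · r^(-2)) · r)^3) / r^2
= (((((((r^(-1))^(-1)) · p^5)^(-1)) · r^(-2))^3) · (r^3)) / r^2    [power of a product]
= (((((((r^(-1))^(-1)) · p^5)^(-1))^3) · ((r^(-2))^3)) · (r^3)) / r^2    [power of a product]
= ((((((r^(-1))^(-1)) · p^5)^(-3)) · ((r^(-2))^3)) · (r^3)) / r^2    [power of a power]
= ((((((r^(-1))^(-1))^(-3)) · ((p^5)^(-3))) · ((r^(-2))^3)) · (r^3)) / r^2    [power of a product]
= (((((r^(-1))^3) · ((p^5)^(-3))) · ((r^(-2))^3)) · (r^3)) / r^2    [power of a power]
= (((r^(-3) · ((p^5)^(-3))) · ((r^(-2))^3)) · (r^3)) / r^2    [power of a power]
= (((r^(-3) · p^(-15)) · ((r^(-2))^3)) · (r^3)) / r^2    [power of a power]
= (((r^(-3) · p^(-15)) · r^(-6)) · (r^3)) / r^2    [power of a power]
= p^(-15)r^(-8)    [quotient of powers; product of powers]

p^(-15)r^(-8)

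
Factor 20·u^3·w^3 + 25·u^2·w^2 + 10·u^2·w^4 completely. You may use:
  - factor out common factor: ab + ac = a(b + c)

5·u^2·w^2(4·u·w + 5 + 2·w^2)

20·u^3·w^3 + 25·u^2·w^2 + 10·u^2·w^4
= 5(4·u^3·w^3 + 5·u^2·w^2 + 2·u^2·w^4)    [factor out 5]
= 5·u^2·w^2(4·u·w + 5 + 2·w^2)    [factor out u^2·w^2]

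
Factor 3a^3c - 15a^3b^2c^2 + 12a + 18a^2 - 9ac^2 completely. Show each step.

3a^3c - 15a^3b^2c^2 + 12a + 18a^2 - 9ac^2
= 3(a^3c - 5a^3b^2c^2 + 4a + 6a^2 - 3ac^2)    [factor out 3]
= 3a(a^2c - 5a^2b^2c^2 + 4 + 6a - 3c^2)    [factor out a]

3a(a^2c - 5a^2b^2c^2 + 4 + 6a - 3c^2)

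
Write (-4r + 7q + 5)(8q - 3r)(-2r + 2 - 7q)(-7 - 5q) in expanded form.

(-4r + 7q + 5)(8q - 3r)(-2r + 2 - 7q)(-7 - 5q)
= (-32qr + 12r² + 56q² - 21qr + 40q - 15r)(-2r + 2 - 7q)(-7 - 5q)    [distributive law]
= (-53qr + 12r² + 56q² + 40q - 15r)(-2r + 2 - 7q)(-7 - 5q)    [combine like terms]
= (106qr² - 106qr + 371q²r - 24r³ + 24r² - 84qr² - 112q²r + 112q² - 392q³ - 80qr + 80q - 280q² + 30r² - 30r + 105qr)(-7 - 5q)    [distributive law]
= (22qr² - 81qr + 259q²r - 24r³ + 54r² - 168q² - 392q³ + 80q - 30r)(-7 - 5q)    [combine like terms]
= -154qr² - 110q²r² + 567qr + 405q²r - 1813q²r - 1295q³r + 168r³ + 120qr³ - 378r² - 270qr² + 1176q² + 840q³ + 2744q³ + 1960q⁴ - 560q - 400q² + 210r + 150qr    [distributive law]
= -424qr² - 110q²r² + 717qr - 1408q²r - 1295q³r + 168r³ + 120qr³ - 378r² + 776q² + 3584q³ + 1960q⁴ - 560q + 210r    [combine like terms]

-424qr² - 110q²r² + 717qr - 1408q²r - 1295q³r + 168r³ + 120qr³ - 378r² + 776q² + 3584q³ + 1960q⁴ - 560q + 210r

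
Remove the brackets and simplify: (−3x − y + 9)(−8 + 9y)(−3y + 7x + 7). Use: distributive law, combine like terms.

362xy + 168x^2 − 336x + 18xy^2 − 189x^2y − 330y^2 + 839y + 27y^3 − 504

(−3x − y + 9)(−8 + 9y)(−3y + 7x + 7)
= (24x − 27xy + 8y − 9y^2 − 72 + 81y)(−3y + 7x + 7)    [distributive law]
= (24x − 27xy + 89y − 9y^2 − 72)(−3y + 7x + 7)    [combine like terms]
= −72xy + 168x^2 + 168x + 81xy^2 − 189x^2y − 189xy − 267y^2 + 623xy + 623y + 27y^3 − 63xy^2 − 63y^2 + 216y − 504x − 504    [distributive law]
= 362xy + 168x^2 − 336x + 18xy^2 − 189x^2y − 330y^2 + 839y + 27y^3 − 504    [combine like terms]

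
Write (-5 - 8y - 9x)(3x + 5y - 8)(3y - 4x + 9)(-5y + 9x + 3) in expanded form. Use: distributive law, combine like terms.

702xy^2 - 2514x^2y + 656xy - 3915x^3 + 1764x^2 + 4299x + 855y^3 - 3084y^2 - 387y + 1080 - 845xy^3 - 1398x^2y^2 + 1215x^3y + 600y^4 + 972x^4

(-5 - 8y - 9x)(3x + 5y - 8)(3y - 4x + 9)(-5y + 9x + 3)
= (-15x - 25y + 40 - 24xy - 40y^2 + 64y - 27x^2 - 45xy + 72x)(3y - 4x + 9)(-5y + 9x + 3)    [distributive law]
= (57x + 39y + 40 - 69xy - 40y^2 - 27x^2)(3y - 4x + 9)(-5y + 9x + 3)    [combine like terms]
= (171xy - 228x^2 + 513x + 117y^2 - 156xy + 351y + 120y - 160x + 360 - 207xy^2 + 276x^2y - 621xy - 120y^3 + 160xy^2 - 360y^2 - 81x^2y + 108x^3 - 243x^2)(-5y + 9x + 3)    [distributive law]
= (-606xy - 471x^2 + 353x - 243y^2 + 471y + 360 - 47xy^2 + 195x^2y - 120y^3 + 108x^3)(-5y + 9x + 3)    [combine like terms]
= 3030xy^2 - 5454x^2y - 1818xy + 2355x^2y - 4239x^3 - 1413x^2 - 1765xy + 3177x^2 + 1059x + 1215y^3 - 2187xy^2 - 729y^2 - 2355y^2 + 4239xy + 1413y - 1800y + 3240x + 1080 + 235xy^3 - 423x^2y^2 - 141xy^2 - 975x^2y^2 + 1755x^3y + 585x^2y + 600y^4 - 1080xy^3 - 360y^3 - 540x^3y + 972x^4 + 324x^3    [distributive law]
= 702xy^2 - 2514x^2y + 656xy - 3915x^3 + 1764x^2 + 4299x + 855y^3 - 3084y^2 - 387y + 1080 - 845xy^3 - 1398x^2y^2 + 1215x^3y + 600y^4 + 972x^4    [combine like terms]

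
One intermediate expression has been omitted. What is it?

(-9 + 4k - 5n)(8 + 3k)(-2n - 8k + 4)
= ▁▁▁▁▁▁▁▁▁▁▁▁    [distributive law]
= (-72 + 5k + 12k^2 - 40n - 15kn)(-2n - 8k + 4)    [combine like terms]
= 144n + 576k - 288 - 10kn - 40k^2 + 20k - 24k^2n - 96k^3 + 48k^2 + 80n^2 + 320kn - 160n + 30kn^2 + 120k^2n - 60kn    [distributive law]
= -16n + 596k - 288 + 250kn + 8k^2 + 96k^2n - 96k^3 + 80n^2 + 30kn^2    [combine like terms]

By distributive law:

(-72 - 27k + 32k + 12k^2 - 40n - 15kn)(-2n - 8k + 4)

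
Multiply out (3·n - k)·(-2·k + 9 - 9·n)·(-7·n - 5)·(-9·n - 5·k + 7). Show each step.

(3·n - k)·(-2·k + 9 - 9·n)·(-7·n - 5)·(-9·n - 5·k + 7)
= (-6·k·n + 27·n - 27·n^2 + 2·k^2 - 9·k + 9·k·n)·(-7·n - 5)·(-9·n - 5·k + 7)    [distributive law]
= (3·k·n + 27·n - 27·n^2 + 2·k^2 - 9·k)·(-7·n - 5)·(-9·n - 5·k + 7)    [combine like terms]
= (-21·k·n^2 - 15·k·n - 189·n^2 - 135·n + 189·n^3 + 135·n^2 - 14·k^2·n - 10·k^2 + 63·k·n + 45·k)·(-9·n - 5·k + 7)    [distributive law]
= (-21·k·n^2 + 48·k·n - 54·n^2 - 135·n + 189·n^3 - 14·k^2·n - 10·k^2 + 45·k)·(-9·n - 5·k + 7)    [combine like terms]
= 189·k·n^3 + 105·k^2·n^2 - 147·k·n^2 - 432·k·n^2 - 240·k^2·n + 336·k·n + 486·n^3 + 270·k·n^2 - 378·n^2 + 1215·n^2 + 675·k·n - 945·n - 1701·n^4 - 945·k·n^3 + 1323·n^3 + 126·k^2·n^2 + 70·k^3·n - 98·k^2·n + 90·k^2·n + 50·k^3 - 70·k^2 - 405·k·n - 225·k^2 + 315·k    [distributive law]
= -756·k·n^3 + 231·k^2·n^2 - 309·k·n^2 - 248·k^2·n + 606·k·n + 1809·n^3 + 837·n^2 - 945·n - 1701·n^4 + 70·k^3·n + 50·k^3 - 295·k^2 + 315·k    [combine like terms]

-756·k·n^3 + 231·k^2·n^2 - 309·k·n^2 - 248·k^2·n + 606·k·n + 1809·n^3 + 837·n^2 - 945·n - 1701·n^4 + 70·k^3·n + 50·k^3 - 295·k^2 + 315·k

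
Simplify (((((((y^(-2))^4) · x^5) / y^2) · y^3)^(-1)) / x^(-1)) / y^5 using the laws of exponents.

(((((((y^(-2))^4) · x^5) / y^2) · y^3)^(-1)) / x^(-1)) / y^5
= (((((((y^(-2))^4) · x^5) / y^2)^(-1)) · ((y^3)^(-1))) / x^(-1)) / y^5    [power of a product]
= (((((((y^(-2))^4) · x^5)^(-1)) / ((y^2)^(-1))) · ((y^3)^(-1))) / x^(-1)) / y^5    [power of a quotient]
= (((((((y^(-2))^4)^(-1)) · ((x^5)^(-1))) / ((y^2)^(-1))) · ((y^3)^(-1))) / x^(-1)) / y^5    [power of a product]
= ((((((y^(-2))^(-4)) · ((x^5)^(-1))) / ((y^2)^(-1))) · ((y^3)^(-1))) / x^(-1)) / y^5    [power of a power]
= ((((y^8 · ((x^5)^(-1))) / ((y^2)^(-1))) · ((y^3)^(-1))) / x^(-1)) / y^5    [power of a power]
= ((((y^8 · x^(-5)) / ((y^2)^(-1))) · ((y^3)^(-1))) / x^(-1)) / y^5    [power of a power]
= ((((y^8 · x^(-5)) / y^(-2)) · ((y^3)^(-1))) / x^(-1)) / y^5    [power of a power]
= ((((y^8 · x^(-5)) / y^(-2)) · y^(-3)) / x^(-1)) / y^5    [power of a power]
= x^(-4)y^2    [quotient of powers; product of powers]

x^(-4)y^2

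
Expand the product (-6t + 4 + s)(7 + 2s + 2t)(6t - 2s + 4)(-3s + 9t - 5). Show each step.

(-6t + 4 + s)(7 + 2s + 2t)(6t - 2s + 4)(-3s + 9t - 5)
= (-42t - 12st - 12t² + 28 + 8s + 8t + 7s + 2s² + 2st)(6t - 2s + 4)(-3s + 9t - 5)    [distributive law]
= (-34t - 10st - 12t² + 28 + 15s + 2s²)(6t - 2s + 4)(-3s + 9t - 5)    [combine like terms]
= (-204t² + 68st - 136t - 60st² + 20s²t - 40st - 72t³ + 24st² - 48t² + 168t - 56s + 112 + 90st - 30s² + 60s + 12s²t - 4s³ + 8s²)(-3s + 9t - 5)    [distributive law]
= (-252t² + 118st + 32t - 36st² + 32s²t - 72t³ + 4s + 112 - 22s² - 4s³)(-3s + 9t - 5)    [combine like terms]
= 756st² - 2268t³ + 1260t² - 354s²t + 1062st² - 590st - 96st + 288t² - 160t + 108s²t² - 324st³ + 180st² - 96s³t + 288s²t² - 160s²t + 216st³ - 648t⁴ + 360t³ - 12s² + 36st - 20s - 336s + 1008t - 560 + 66s³ - 198s²t + 110s² + 12s⁴ - 36s³t + 20s³    [distributive law]
= 1998st² - 1908t³ + 1548t² - 712s²t - 650st + 848t + 396s²t² - 108st³ - 132s³t - 648t⁴ + 98s² - 356s - 560 + 86s³ + 12s⁴    [combine like terms]

1998st² - 1908t³ + 1548t² - 712s²t - 650st + 848t + 396s²t² - 108st³ - 132s³t - 648t⁴ + 98s² - 356s - 560 + 86s³ + 12s⁴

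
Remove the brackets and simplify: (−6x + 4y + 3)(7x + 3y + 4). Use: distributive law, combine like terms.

(−6x + 4y + 3)(7x + 3y + 4)
= −42x^2 − 18xy − 24x + 28xy + 12y^2 + 16y + 21x + 9y + 12    [distributive law]
= −42x^2 + 10xy − 3x + 12y^2 + 25y + 12    [combine like terms]

−42x^2 + 10xy − 3x + 12y^2 + 25y + 12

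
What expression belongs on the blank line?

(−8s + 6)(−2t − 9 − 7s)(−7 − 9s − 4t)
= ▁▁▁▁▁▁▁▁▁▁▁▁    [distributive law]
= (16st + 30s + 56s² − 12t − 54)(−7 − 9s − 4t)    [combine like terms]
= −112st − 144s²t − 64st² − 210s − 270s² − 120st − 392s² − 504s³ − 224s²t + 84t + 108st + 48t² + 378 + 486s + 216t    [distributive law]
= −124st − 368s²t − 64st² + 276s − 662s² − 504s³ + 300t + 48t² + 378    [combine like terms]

Applying distributive law to the line above:

(16st + 72s + 56s² − 12t − 54 − 42s)(−7 − 9s − 4t)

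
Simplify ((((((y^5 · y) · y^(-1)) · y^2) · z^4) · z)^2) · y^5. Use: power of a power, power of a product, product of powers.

y^19z^10

((((((y^5 · y) · y^(-1)) · y^2) · z^4) · z)^2) · y^5
= ((((((y^5 · y) · y^(-1)) · y^2) · z^4)^2) · (z^2)) · y^5    [power of a product]
= ((((((y^5 · y) · y^(-1)) · y^2)^2) · ((z^4)^2)) · (z^2)) · y^5    [power of a product]
= ((((((y^5 · y) · y^(-1))^2) · ((y^2)^2)) · ((z^4)^2)) · (z^2)) · y^5    [power of a product]
= ((((((y^5 · y)^2) · ((y^(-1))^2)) · ((y^2)^2)) · ((z^4)^2)) · (z^2)) · y^5    [power of a product]
= (((((((y^5)^2) · (y^2)) · ((y^(-1))^2)) · ((y^2)^2)) · ((z^4)^2)) · (z^2)) · y^5    [power of a product]
= (((((y^10 · (y^2)) · ((y^(-1))^2)) · ((y^2)^2)) · ((z^4)^2)) · (z^2)) · y^5    [power of a power]
= ((((y^12 · ((y^(-1))^2)) · ((y^2)^2)) · ((z^4)^2)) · (z^2)) · y^5    [product of powers]
= ((((y^12 · y^(-2)) · ((y^2)^2)) · ((z^4)^2)) · (z^2)) · y^5    [power of a power]
= (((y^10 · ((y^2)^2)) · ((z^4)^2)) · (z^2)) · y^5    [product of powers]
= (((y^10 · y^4) · ((z^4)^2)) · (z^2)) · y^5    [power of a power]
= ((y^14 · ((z^4)^2)) · (z^2)) · y^5    [product of powers]
= ((y^14 · z^8) · (z^2)) · y^5    [power of a power]
= y^19z^10    [product of powers]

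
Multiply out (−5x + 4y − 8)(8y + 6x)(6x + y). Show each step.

−126x²y + 176xy² − 180x³ + 32y³ − 432xy − 64y² − 288x²

(−5x + 4y − 8)(8y + 6x)(6x + y)
= (−40xy − 30x² + 32y² + 24xy − 64y − 48x)(6x + y)    [distributive law]
= (−16xy − 30x² + 32y² − 64y − 48x)(6x + y)    [combine like terms]
= −96x²y − 16xy² − 180x³ − 30x²y + 192xy² + 32y³ − 384xy − 64y² − 288x² − 48xy    [distributive law]
= −126x²y + 176xy² − 180x³ + 32y³ − 432xy − 64y² − 288x²    [combine like terms]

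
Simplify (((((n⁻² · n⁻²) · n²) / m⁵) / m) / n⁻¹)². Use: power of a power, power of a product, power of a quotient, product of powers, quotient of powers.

m⁻¹²n⁻²

(((((n⁻² · n⁻²) · n²) / m⁵) / m) / n⁻¹)²
= (((((n⁻² · n⁻²) · n²) / m⁵) / m)²) / ((n⁻¹)²)    [power of a quotient]
= (((((n⁻² · n⁻²) · n²) / m⁵)²) / (m²)) / ((n⁻¹)²)    [power of a quotient]
= (((((n⁻² · n⁻²) · n²)²) / ((m⁵)²)) / (m²)) / ((n⁻¹)²)    [power of a quotient]
= (((((n⁻² · n⁻²)²) · ((n²)²)) / ((m⁵)²)) / (m²)) / ((n⁻¹)²)    [power of a product]
= ((((((n⁻²)²) · ((n⁻²)²)) · ((n²)²)) / ((m⁵)²)) / (m²)) / ((n⁻¹)²)    [power of a product]
= ((((n⁻⁴ · ((n⁻²)²)) · ((n²)²)) / ((m⁵)²)) / (m²)) / ((n⁻¹)²)    [power of a power]
= ((((n⁻⁴ · n⁻⁴) · ((n²)²)) / ((m⁵)²)) / (m²)) / ((n⁻¹)²)    [power of a power]
= (((n⁻⁸ · ((n²)²)) / ((m⁵)²)) / (m²)) / ((n⁻¹)²)    [product of powers]
= (((n⁻⁸ · n⁴) / ((m⁵)²)) / (m²)) / ((n⁻¹)²)    [power of a power]
= ((n⁻⁴ / ((m⁵)²)) / (m²)) / ((n⁻¹)²)    [product of powers]
= ((n⁻⁴ / m¹⁰) / (m²)) / ((n⁻¹)²)    [power of a power]
= ((n⁻⁴ / m¹⁰) / m²) / n⁻²    [power of a power]
= m⁻¹²n⁻²    [quotient of powers; product of powers]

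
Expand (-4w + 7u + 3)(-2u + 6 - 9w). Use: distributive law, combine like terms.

(-4w + 7u + 3)(-2u + 6 - 9w)
= 8uw - 24w + 36w² - 14u² + 42u - 63uw - 6u + 18 - 27w    [distributive law]
= -55uw - 51w + 36w² - 14u² + 36u + 18    [combine like terms]

-55uw - 51w + 36w² - 14u² + 36u + 18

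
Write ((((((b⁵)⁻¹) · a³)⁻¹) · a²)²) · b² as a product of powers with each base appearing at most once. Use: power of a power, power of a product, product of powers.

a⁻²b¹²

((((((b⁵)⁻¹) · a³)⁻¹) · a²)²) · b²
= ((((((b⁵)⁻¹) · a³)⁻¹)²) · ((a²)²)) · b²    [power of a product]
= (((((b⁵)⁻¹) · a³)⁻²) · ((a²)²)) · b²    [power of a power]
= (((((b⁵)⁻¹)⁻²) · ((a³)⁻²)) · ((a²)²)) · b²    [power of a product]
= ((((b⁵)²) · ((a³)⁻²)) · ((a²)²)) · b²    [power of a power]
= ((b¹⁰ · ((a³)⁻²)) · ((a²)²)) · b²    [power of a power]
= ((b¹⁰ · a⁻⁶) · ((a²)²)) · b²    [power of a power]
= ((b¹⁰ · a⁻⁶) · a⁴) · b²    [power of a power]
= a⁻²b¹²    [product of powers]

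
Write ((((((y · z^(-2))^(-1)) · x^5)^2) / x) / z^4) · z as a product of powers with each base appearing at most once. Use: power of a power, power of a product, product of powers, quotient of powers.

((((((y · z^(-2))^(-1)) · x^5)^2) / x) / z^4) · z
= ((((((y · z^(-2))^(-1))^2) · ((x^5)^2)) / x) / z^4) · z    [power of a product]
= (((((y · z^(-2))^(-2)) · ((x^5)^2)) / x) / z^4) · z    [power of a power]
= (((((y^(-2)) · ((z^(-2))^(-2))) · ((x^5)^2)) / x) / z^4) · z    [power of a product]
= ((((y^(-2) · z^4) · ((x^5)^2)) / x) / z^4) · z    [power of a power]
= ((((y^(-2) · z^4) · x^10) / x) / z^4) · z    [power of a power]
= x^9·y^(-2)·z    [quotient of powers; product of powers]

x^9·y^(-2)·z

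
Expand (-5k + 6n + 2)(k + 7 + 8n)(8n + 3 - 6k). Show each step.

164k²n + 183k² + 30k³ - 714kn - 183k - 560kn² + 608n² + 286n + 384n³ + 42

(-5k + 6n + 2)(k + 7 + 8n)(8n + 3 - 6k)
= (-5k² - 35k - 40kn + 6kn + 42n + 48n² + 2k + 14 + 16n)(8n + 3 - 6k)    [distributive law]
= (-5k² - 33k - 34kn + 58n + 48n² + 14)(8n + 3 - 6k)    [combine like terms]
= -40k²n - 15k² + 30k³ - 264kn - 99k + 198k² - 272kn² - 102kn + 204k²n + 464n² + 174n - 348kn + 384n³ + 144n² - 288kn² + 112n + 42 - 84k    [distributive law]
= 164k²n + 183k² + 30k³ - 714kn - 183k - 560kn² + 608n² + 286n + 384n³ + 42    [combine like terms]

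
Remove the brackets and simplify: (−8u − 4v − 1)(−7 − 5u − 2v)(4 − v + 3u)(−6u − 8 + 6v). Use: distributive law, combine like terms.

−4334u^2 − 2288u − 472uv + 476u^2v + 1122uv^2 − 3018u^3 + 312u^3v + 480u^2v^2 − 720u^4 − 24uv^3 − 736v + 662v^2 + 76v^3 − 48v^4 − 224

(−8u − 4v − 1)(−7 − 5u − 2v)(4 − v + 3u)(−6u − 8 + 6v)
= (56u + 40u^2 + 16uv + 28v + 20uv + 8v^2 + 7 + 5u + 2v)(4 − v + 3u)(−6u − 8 + 6v)    [distributive law]
= (61u + 40u^2 + 36uv + 30v + 8v^2 + 7)(4 − v + 3u)(−6u − 8 + 6v)    [combine like terms]
= (244u − 61uv + 183u^2 + 160u^2 − 40u^2v + 120u^3 + 144uv − 36uv^2 + 108u^2v + 120v − 30v^2 + 90uv + 32v^2 − 8v^3 + 24uv^2 + 28 − 7v + 21u)(−6u − 8 + 6v)    [distributive law]
= (265u + 173uv + 343u^2 + 68u^2v + 120u^3 − 12uv^2 + 113v + 2v^2 − 8v^3 + 28)(−6u − 8 + 6v)    [combine like terms]
= −1590u^2 − 2120u + 1590uv − 1038u^2v − 1384uv + 1038uv^2 − 2058u^3 − 2744u^2 + 2058u^2v − 408u^3v − 544u^2v + 408u^2v^2 − 720u^4 − 960u^3 + 720u^3v + 72u^2v^2 + 96uv^2 − 72uv^3 − 678uv − 904v + 678v^2 − 12uv^2 − 16v^2 + 12v^3 + 48uv^3 + 64v^3 − 48v^4 − 168u − 224 + 168v    [distributive law]
= −4334u^2 − 2288u − 472uv + 476u^2v + 1122uv^2 − 3018u^3 + 312u^3v + 480u^2v^2 − 720u^4 − 24uv^3 − 736v + 662v^2 + 76v^3 − 48v^4 − 224    [combine like terms]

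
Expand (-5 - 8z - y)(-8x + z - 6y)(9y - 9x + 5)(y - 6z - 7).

4xy^2 - 1486xyz - 710xy + 144x^2y + 6192x^2z + 2520x^2 - 3755xz - 1400x - 4571y^2z - 676yz^2 - 2255yz - 2694xz^2 + 430z^2 + 175z - 78y^3 - 1950y^2 - 1050y + 45xy^2z - 846xyz^2 - 144x^2yz + 3456x^2z^2 - 2610y^2z^2 + 432yz^3 - 432xz^3 + 240z^3 + 99y^3z + 18xy^3 - 72x^2y^2 + 54y^4

(-5 - 8z - y)(-8x + z - 6y)(9y - 9x + 5)(y - 6z - 7)
= (40x - 5z + 30y + 64xz - 8z^2 + 48yz + 8xy - yz + 6y^2)(9y - 9x + 5)(y - 6z - 7)    [distributive law]
= (40x - 5z + 30y + 64xz - 8z^2 + 47yz + 8xy + 6y^2)(9y - 9x + 5)(y - 6z - 7)    [combine like terms]
= (360xy - 360x^2 + 200x - 45yz + 45xz - 25z + 270y^2 - 270xy + 150y + 576xyz - 576x^2z + 320xz - 72yz^2 + 72xz^2 - 40z^2 + 423y^2z - 423xyz + 235yz + 72xy^2 - 72x^2y + 40xy + 54y^3 - 54xy^2 + 30y^2)(y - 6z - 7)    [distributive law]
= (130xy - 360x^2 + 200x + 190yz + 365xz - 25z + 300y^2 + 150y + 153xyz - 576x^2z - 72yz^2 + 72xz^2 - 40z^2 + 423y^2z + 18xy^2 - 72x^2y + 54y^3)(y - 6z - 7)    [combine like terms]
= 130xy^2 - 780xyz - 910xy - 360x^2y + 2160x^2z + 2520x^2 + 200xy - 1200xz - 1400x + 190y^2z - 1140yz^2 - 1330yz + 365xyz - 2190xz^2 - 2555xz - 25yz + 150z^2 + 175z + 300y^3 - 1800y^2z - 2100y^2 + 150y^2 - 900yz - 1050y + 153xy^2z - 918xyz^2 - 1071xyz - 576x^2yz + 3456x^2z^2 + 4032x^2z - 72y^2z^2 + 432yz^3 + 504yz^2 + 72xyz^2 - 432xz^3 - 504xz^2 - 40yz^2 + 240z^3 + 280z^2 + 423y^3z - 2538y^2z^2 - 2961y^2z + 18xy^3 - 108xy^2z - 126xy^2 - 72x^2y^2 + 432x^2yz + 504x^2y + 54y^4 - 324y^3z - 378y^3    [distributive law]
= 4xy^2 - 1486xyz - 710xy + 144x^2y + 6192x^2z + 2520x^2 - 3755xz - 1400x - 4571y^2z - 676yz^2 - 2255yz - 2694xz^2 + 430z^2 + 175z - 78y^3 - 1950y^2 - 1050y + 45xy^2z - 846xyz^2 - 144x^2yz + 3456x^2z^2 - 2610y^2z^2 + 432yz^3 - 432xz^3 + 240z^3 + 99y^3z + 18xy^3 - 72x^2y^2 + 54y^4    [combine like terms]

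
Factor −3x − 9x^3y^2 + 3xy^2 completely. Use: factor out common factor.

−3x − 9x^3y^2 + 3xy^2
= 3(−x − 3x^3y^2 + xy^2)    [factor out 3]
= 3x(−1 − 3x^2y^2 + y^2)    [factor out x]

3x(−1 − 3x^2y^2 + y^2)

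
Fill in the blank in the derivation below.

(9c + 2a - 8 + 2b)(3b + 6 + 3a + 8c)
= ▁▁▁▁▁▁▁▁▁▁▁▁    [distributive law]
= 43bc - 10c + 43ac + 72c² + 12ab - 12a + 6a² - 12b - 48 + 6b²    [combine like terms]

Applying distributive law to the line above:

27bc + 54c + 27ac + 72c² + 6ab + 12a + 6a² + 16ac - 24b - 48 - 24a - 64c + 6b² + 12b + 6ab + 16bc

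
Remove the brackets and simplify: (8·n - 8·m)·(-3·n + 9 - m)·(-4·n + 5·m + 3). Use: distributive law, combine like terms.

(8·n - 8·m)·(-3·n + 9 - m)·(-4·n + 5·m + 3)
= (-24·n^2 + 72·n - 8·m·n + 24·m·n - 72·m + 8·m^2)·(-4·n + 5·m + 3)    [distributive law]
= (-24·n^2 + 72·n + 16·m·n - 72·m + 8·m^2)·(-4·n + 5·m + 3)    [combine like terms]
= 96·n^3 - 120·m·n^2 - 72·n^2 - 288·n^2 + 360·m·n + 216·n - 64·m·n^2 + 80·m^2·n + 48·m·n + 288·m·n - 360·m^2 - 216·m - 32·m^2·n + 40·m^3 + 24·m^2    [distributive law]
= 96·n^3 - 184·m·n^2 - 360·n^2 + 696·m·n + 216·n + 48·m^2·n - 336·m^2 - 216·m + 40·m^3    [combine like terms]

96·n^3 - 184·m·n^2 - 360·n^2 + 696·m·n + 216·n + 48·m^2·n - 336·m^2 - 216·m + 40·m^3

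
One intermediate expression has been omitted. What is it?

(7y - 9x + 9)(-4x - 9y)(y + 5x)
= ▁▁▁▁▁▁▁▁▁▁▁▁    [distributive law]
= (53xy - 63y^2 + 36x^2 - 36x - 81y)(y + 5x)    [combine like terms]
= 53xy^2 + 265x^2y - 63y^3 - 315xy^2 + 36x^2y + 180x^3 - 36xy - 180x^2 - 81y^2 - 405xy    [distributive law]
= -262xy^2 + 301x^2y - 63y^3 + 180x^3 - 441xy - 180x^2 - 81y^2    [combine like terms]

By distributive law:

(-28xy - 63y^2 + 36x^2 + 81xy - 36x - 81y)(y + 5x)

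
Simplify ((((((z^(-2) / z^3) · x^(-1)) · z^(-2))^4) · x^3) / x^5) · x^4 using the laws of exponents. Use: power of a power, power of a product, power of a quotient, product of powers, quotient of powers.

x^(-2)z^(-28)

((((((z^(-2) / z^3) · x^(-1)) · z^(-2))^4) · x^3) / x^5) · x^4
= ((((((z^(-2) / z^3) · x^(-1))^4) · ((z^(-2))^4)) · x^3) / x^5) · x^4    [power of a product]
= ((((((z^(-2) / z^3)^4) · ((x^(-1))^4)) · ((z^(-2))^4)) · x^3) / x^5) · x^4    [power of a product]
= (((((((z^(-2))^4) / ((z^3)^4)) · ((x^(-1))^4)) · ((z^(-2))^4)) · x^3) / x^5) · x^4    [power of a quotient]
= (((((z^(-8) / ((z^3)^4)) · ((x^(-1))^4)) · ((z^(-2))^4)) · x^3) / x^5) · x^4    [power of a power]
= (((((z^(-8) / z^12) · ((x^(-1))^4)) · ((z^(-2))^4)) · x^3) / x^5) · x^4    [power of a power]
= ((((z^(-20) · ((x^(-1))^4)) · ((z^(-2))^4)) · x^3) / x^5) · x^4    [quotient of powers]
= ((((z^(-20) · x^(-4)) · ((z^(-2))^4)) · x^3) / x^5) · x^4    [power of a power]
= ((((z^(-20) · x^(-4)) · z^(-8)) · x^3) / x^5) · x^4    [power of a power]
= x^(-2)z^(-28)    [quotient of powers; product of powers]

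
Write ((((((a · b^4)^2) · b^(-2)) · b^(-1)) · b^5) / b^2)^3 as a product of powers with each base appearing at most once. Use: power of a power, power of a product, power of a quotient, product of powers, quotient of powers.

((((((a · b^4)^2) · b^(-2)) · b^(-1)) · b^5) / b^2)^3
= ((((((a · b^4)^2) · b^(-2)) · b^(-1)) · b^5)^3) / ((b^2)^3)    [power of a quotient]
= ((((((a · b^4)^2) · b^(-2)) · b^(-1))^3) · ((b^5)^3)) / ((b^2)^3)    [power of a product]
= ((((((a · b^4)^2) · b^(-2))^3) · ((b^(-1))^3)) · ((b^5)^3)) / ((b^2)^3)    [power of a product]
= ((((((a · b^4)^2)^3) · ((b^(-2))^3)) · ((b^(-1))^3)) · ((b^5)^3)) / ((b^2)^3)    [power of a product]
= (((((a · b^4)^6) · ((b^(-2))^3)) · ((b^(-1))^3)) · ((b^5)^3)) / ((b^2)^3)    [power of a power]
= (((((a^6) · ((b^4)^6)) · ((b^(-2))^3)) · ((b^(-1))^3)) · ((b^5)^3)) / ((b^2)^3)    [power of a product]
= ((((a^6 · b^24) · ((b^(-2))^3)) · ((b^(-1))^3)) · ((b^5)^3)) / ((b^2)^3)    [power of a power]
= ((((a^6 · b^24) · b^(-6)) · ((b^(-1))^3)) · ((b^5)^3)) / ((b^2)^3)    [power of a power]
= ((((a^6 · b^24) · b^(-6)) · b^(-3)) · ((b^5)^3)) / ((b^2)^3)    [power of a power]
= ((((a^6 · b^24) · b^(-6)) · b^(-3)) · b^15) / ((b^2)^3)    [power of a power]
= ((((a^6 · b^24) · b^(-6)) · b^(-3)) · b^15) / b^6    [power of a power]
= a^6b^24    [quotient of powers; product of powers]

a^6b^24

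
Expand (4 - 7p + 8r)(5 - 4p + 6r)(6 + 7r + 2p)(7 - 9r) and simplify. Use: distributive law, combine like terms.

(4 - 7p + 8r)(5 - 4p + 6r)(6 + 7r + 2p)(7 - 9r)
= (20 - 16p + 24r - 35p + 28p^2 - 42pr + 40r - 32pr + 48r^2)(6 + 7r + 2p)(7 - 9r)    [distributive law]
= (20 - 51p + 64r + 28p^2 - 74pr + 48r^2)(6 + 7r + 2p)(7 - 9r)    [combine like terms]
= (120 + 140r + 40p - 306p - 357pr - 102p^2 + 384r + 448r^2 + 128pr + 168p^2 + 196p^2r + 56p^3 - 444pr - 518pr^2 - 148p^2r + 288r^2 + 336r^3 + 96pr^2)(7 - 9r)    [distributive law]
= (120 + 524r - 266p - 673pr + 66p^2 + 736r^2 + 48p^2r + 56p^3 - 422pr^2 + 336r^3)(7 - 9r)    [combine like terms]
= 840 - 1080r + 3668r - 4716r^2 - 1862p + 2394pr - 4711pr + 6057pr^2 + 462p^2 - 594p^2r + 5152r^2 - 6624r^3 + 336p^2r - 432p^2r^2 + 392p^3 - 504p^3r - 2954pr^2 + 3798pr^3 + 2352r^3 - 3024r^4    [distributive law]
= 840 + 2588r + 436r^2 - 1862p - 2317pr + 3103pr^2 + 462p^2 - 258p^2r - 4272r^3 - 432p^2r^2 + 392p^3 - 504p^3r + 3798pr^3 - 3024r^4    [combine like terms]

840 + 2588r + 436r^2 - 1862p - 2317pr + 3103pr^2 + 462p^2 - 258p^2r - 4272r^3 - 432p^2r^2 + 392p^3 - 504p^3r + 3798pr^3 - 3024r^4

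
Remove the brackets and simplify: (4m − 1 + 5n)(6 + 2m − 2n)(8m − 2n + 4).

208m^2 + 220mn + 40m + 64m^3 − 84mn^2 + 140n − 24 − 104n^2 + 20n^3

(4m − 1 + 5n)(6 + 2m − 2n)(8m − 2n + 4)
= (24m + 8m^2 − 8mn − 6 − 2m + 2n + 30n + 10mn − 10n^2)(8m − 2n + 4)    [distributive law]
= (22m + 8m^2 + 2mn − 6 + 32n − 10n^2)(8m − 2n + 4)    [combine like terms]
= 176m^2 − 44mn + 88m + 64m^3 − 16m^2n + 32m^2 + 16m^2n − 4mn^2 + 8mn − 48m + 12n − 24 + 256mn − 64n^2 + 128n − 80mn^2 + 20n^3 − 40n^2    [distributive law]
= 208m^2 + 220mn + 40m + 64m^3 − 84mn^2 + 140n − 24 − 104n^2 + 20n^3    [combine like terms]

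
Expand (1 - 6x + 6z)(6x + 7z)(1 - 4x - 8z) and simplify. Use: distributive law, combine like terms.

6x - 60x^2 - 82xz + 7z - 14z^2 + 144x^3 + 312x^2z - 120xz^2 - 336z^3

(1 - 6x + 6z)(6x + 7z)(1 - 4x - 8z)
= (6x + 7z - 36x^2 - 42xz + 36xz + 42z^2)(1 - 4x - 8z)    [distributive law]
= (6x + 7z - 36x^2 - 6xz + 42z^2)(1 - 4x - 8z)    [combine like terms]
= 6x - 24x^2 - 48xz + 7z - 28xz - 56z^2 - 36x^2 + 144x^3 + 288x^2z - 6xz + 24x^2z + 48xz^2 + 42z^2 - 168xz^2 - 336z^3    [distributive law]
= 6x - 60x^2 - 82xz + 7z - 14z^2 + 144x^3 + 312x^2z - 120xz^2 - 336z^3    [combine like terms]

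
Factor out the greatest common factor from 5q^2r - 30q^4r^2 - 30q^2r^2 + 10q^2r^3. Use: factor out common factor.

5q^2r(1 - 6q^2r - 6r + 2r^2)

5q^2r - 30q^4r^2 - 30q^2r^2 + 10q^2r^3
= 5(q^2r - 6q^4r^2 - 6q^2r^2 + 2q^2r^3)    [factor out 5]
= 5q^2r(1 - 6q^2r - 6r + 2r^2)    [factor out q^2r]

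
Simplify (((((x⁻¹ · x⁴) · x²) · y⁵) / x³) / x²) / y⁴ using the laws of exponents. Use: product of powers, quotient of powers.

y

(((((x⁻¹ · x⁴) · x²) · y⁵) / x³) / x²) / y⁴
= ((((x³ · x²) · y⁵) / x³) / x²) / y⁴    [product of powers]
= (((x⁵ · y⁵) / x³) / x²) / y⁴    [product of powers]
= y    [quotient of powers; product of powers]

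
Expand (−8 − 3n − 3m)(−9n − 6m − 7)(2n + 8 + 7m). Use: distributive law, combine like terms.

(−8 − 3n − 3m)(−9n − 6m − 7)(2n + 8 + 7m)
= (72n + 48m + 56 + 27n^2 + 18mn + 21n + 27mn + 18m^2 + 21m)(2n + 8 + 7m)    [distributive law]
= (93n + 69m + 56 + 27n^2 + 45mn + 18m^2)(2n + 8 + 7m)    [combine like terms]
= 186n^2 + 744n + 651mn + 138mn + 552m + 483m^2 + 112n + 448 + 392m + 54n^3 + 216n^2 + 189mn^2 + 90mn^2 + 360mn + 315m^2n + 36m^2n + 144m^2 + 126m^3    [distributive law]
= 402n^2 + 856n + 1149mn + 944m + 627m^2 + 448 + 54n^3 + 279mn^2 + 351m^2n + 126m^3    [combine like terms]

402n^2 + 856n + 1149mn + 944m + 627m^2 + 448 + 54n^3 + 279mn^2 + 351m^2n + 126m^3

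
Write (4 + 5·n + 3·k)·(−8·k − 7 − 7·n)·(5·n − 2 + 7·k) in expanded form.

−584·k·n − 90·k − 323·k^2 − 14·n + 56 − 245·n^2 − 550·k·n^2 − 547·k^2·n − 175·n^3 − 168·k^3

(4 + 5·n + 3·k)·(−8·k − 7 − 7·n)·(5·n − 2 + 7·k)
= (−32·k − 28 − 28·n − 40·k·n − 35·n − 35·n^2 − 24·k^2 − 21·k − 21·k·n)·(5·n − 2 + 7·k)    [distributive law]
= (−53·k − 28 − 63·n − 61·k·n − 35·n^2 − 24·k^2)·(5·n − 2 + 7·k)    [combine like terms]
= −265·k·n + 106·k − 371·k^2 − 140·n + 56 − 196·k − 315·n^2 + 126·n − 441·k·n − 305·k·n^2 + 122·k·n − 427·k^2·n − 175·n^3 + 70·n^2 − 245·k·n^2 − 120·k^2·n + 48·k^2 − 168·k^3    [distributive law]
= −584·k·n − 90·k − 323·k^2 − 14·n + 56 − 245·n^2 − 550·k·n^2 − 547·k^2·n − 175·n^3 − 168·k^3    [combine like terms]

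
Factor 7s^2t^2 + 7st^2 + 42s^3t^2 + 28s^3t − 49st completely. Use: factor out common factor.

7st(st + t + 6s^2t + 4s^2 − 7)

7s^2t^2 + 7st^2 + 42s^3t^2 + 28s^3t − 49st
= 7(s^2t^2 + st^2 + 6s^3t^2 + 4s^3t − 7st)    [factor out 7]
= 7st(st + t + 6s^2t + 4s^2 − 7)    [factor out st]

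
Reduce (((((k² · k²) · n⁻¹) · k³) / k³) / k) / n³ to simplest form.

(((((k² · k²) · n⁻¹) · k³) / k³) / k) / n³
= ((((k⁴ · n⁻¹) · k³) / k³) / k) / n³    [product of powers]
= k³·n⁻⁴    [quotient of powers; product of powers]

k³·n⁻⁴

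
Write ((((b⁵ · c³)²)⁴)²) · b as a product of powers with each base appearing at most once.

b⁸¹·c⁴⁸

((((b⁵ · c³)²)⁴)²) · b
= (((b⁵ · c³)²)⁸) · b    [power of a power]
= ((b⁵ · c³)¹⁶) · b    [power of a power]
= (((b⁵)¹⁶) · ((c³)¹⁶)) · b    [power of a product]
= (b⁸⁰ · ((c³)¹⁶)) · b    [power of a power]
= (b⁸⁰ · c⁴⁸) · b    [power of a power]
= b⁸¹·c⁴⁸    [product of powers]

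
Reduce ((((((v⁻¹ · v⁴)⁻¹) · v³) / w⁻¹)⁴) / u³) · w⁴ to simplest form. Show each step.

u⁻³w⁸

((((((v⁻¹ · v⁴)⁻¹) · v³) / w⁻¹)⁴) / u³) · w⁴
= ((((((v⁻¹ · v⁴)⁻¹) · v³)⁴) / ((w⁻¹)⁴)) / u³) · w⁴    [power of a quotient]
= ((((((v⁻¹ · v⁴)⁻¹)⁴) · ((v³)⁴)) / ((w⁻¹)⁴)) / u³) · w⁴    [power of a product]
= (((((v⁻¹ · v⁴)⁻⁴) · ((v³)⁴)) / ((w⁻¹)⁴)) / u³) · w⁴    [power of a power]
= ((((((v⁻¹)⁻⁴) · ((v⁴)⁻⁴)) · ((v³)⁴)) / ((w⁻¹)⁴)) / u³) · w⁴    [power of a product]
= ((((v⁴ · ((v⁴)⁻⁴)) · ((v³)⁴)) / ((w⁻¹)⁴)) / u³) · w⁴    [power of a power]
= ((((v⁴ · v⁻¹⁶) · ((v³)⁴)) / ((w⁻¹)⁴)) / u³) · w⁴    [power of a power]
= (((v⁻¹² · ((v³)⁴)) / ((w⁻¹)⁴)) / u³) · w⁴    [product of powers]
= (((v⁻¹² · v¹²) / ((w⁻¹)⁴)) / u³) · w⁴    [power of a power]
= ((v⁰ / ((w⁻¹)⁴)) / u³) · w⁴    [product of powers]
= ((v⁰ / w⁻⁴) / u³) · w⁴    [power of a power]
= u⁻³w⁸    [quotient of powers]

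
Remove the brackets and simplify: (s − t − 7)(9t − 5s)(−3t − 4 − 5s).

(s − t − 7)(9t − 5s)(−3t − 4 − 5s)
= (9st − 5s^2 − 9t^2 + 5st − 63t + 35s)(−3t − 4 − 5s)    [distributive law]
= (14st − 5s^2 − 9t^2 − 63t + 35s)(−3t − 4 − 5s)    [combine like terms]
= −42st^2 − 56st − 70s^2t + 15s^2t + 20s^2 + 25s^3 + 27t^3 + 36t^2 + 45st^2 + 189t^2 + 252t + 315st − 105st − 140s − 175s^2    [distributive law]
= 3st^2 + 154st − 55s^2t − 155s^2 + 25s^3 + 27t^3 + 225t^2 + 252t − 140s    [combine like terms]

3st^2 + 154st − 55s^2t − 155s^2 + 25s^3 + 27t^3 + 225t^2 + 252t − 140s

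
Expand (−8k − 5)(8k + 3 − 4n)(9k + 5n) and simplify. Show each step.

(−8k − 5)(8k + 3 − 4n)(9k + 5n)
= (−64k^2 − 24k + 32kn − 40k − 15 + 20n)(9k + 5n)    [distributive law]
= (−64k^2 − 64k + 32kn − 15 + 20n)(9k + 5n)    [combine like terms]
= −576k^3 − 320k^2n − 576k^2 − 320kn + 288k^2n + 160kn^2 − 135k − 75n + 180kn + 100n^2    [distributive law]
= −576k^3 − 32k^2n − 576k^2 − 140kn + 160kn^2 − 135k − 75n + 100n^2    [combine like terms]

−576k^3 − 32k^2n − 576k^2 − 140kn + 160kn^2 − 135k − 75n + 100n^2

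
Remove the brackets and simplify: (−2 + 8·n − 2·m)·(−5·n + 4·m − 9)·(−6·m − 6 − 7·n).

(−2 + 8·n − 2·m)·(−5·n + 4·m − 9)·(−6·m − 6 − 7·n)
= (10·n − 8·m + 18 − 40·n² + 32·m·n − 72·n + 10·m·n − 8·m² + 18·m)·(−6·m − 6 − 7·n)    [distributive law]
= (−62·n + 10·m + 18 − 40·n² + 42·m·n − 8·m²)·(−6·m − 6 − 7·n)    [combine like terms]
= 372·m·n + 372·n + 434·n² − 60·m² − 60·m − 70·m·n − 108·m − 108 − 126·n + 240·m·n² + 240·n² + 280·n³ − 252·m²·n − 252·m·n − 294·m·n² + 48·m³ + 48·m² + 56·m²·n    [distributive law]
= 50·m·n + 246·n + 674·n² − 12·m² − 168·m − 108 − 54·m·n² + 280·n³ − 196·m²·n + 48·m³    [combine like terms]

50·m·n + 246·n + 674·n² − 12·m² − 168·m − 108 − 54·m·n² + 280·n³ − 196·m²·n + 48·m³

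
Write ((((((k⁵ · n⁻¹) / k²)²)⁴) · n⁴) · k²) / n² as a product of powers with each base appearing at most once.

((((((k⁵ · n⁻¹) / k²)²)⁴) · n⁴) · k²) / n²
= (((((k⁵ · n⁻¹) / k²)⁸) · n⁴) · k²) / n²    [power of a power]
= (((((k⁵ · n⁻¹)⁸) / ((k²)⁸)) · n⁴) · k²) / n²    [power of a quotient]
= ((((((k⁵)⁸) · ((n⁻¹)⁸)) / ((k²)⁸)) · n⁴) · k²) / n²    [power of a product]
= ((((k⁴⁰ · ((n⁻¹)⁸)) / ((k²)⁸)) · n⁴) · k²) / n²    [power of a power]
= ((((k⁴⁰ · n⁻⁸) / ((k²)⁸)) · n⁴) · k²) / n²    [power of a power]
= ((((k⁴⁰ · n⁻⁸) / k¹⁶) · n⁴) · k²) / n²    [power of a power]
= k²⁶n⁻⁶    [quotient of powers; product of powers]

k²⁶n⁻⁶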